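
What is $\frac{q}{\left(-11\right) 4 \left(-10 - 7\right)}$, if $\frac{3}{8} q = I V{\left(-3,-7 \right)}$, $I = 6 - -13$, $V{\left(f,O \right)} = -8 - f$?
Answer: $- \frac{190}{561} \approx -0.33868$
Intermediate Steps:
$I = 19$ ($I = 6 + 13 = 19$)
$q = - \frac{760}{3}$ ($q = \frac{8 \cdot 19 \left(-8 - -3\right)}{3} = \frac{8 \cdot 19 \left(-8 + 3\right)}{3} = \frac{8 \cdot 19 \left(-5\right)}{3} = \frac{8}{3} \left(-95\right) = - \frac{760}{3} \approx -253.33$)
$\frac{q}{\left(-11\right) 4 \left(-10 - 7\right)} = - \frac{760}{3 \left(-11\right) 4 \left(-10 - 7\right)} = - \frac{760}{3 \left(\left(-44\right) \left(-17\right)\right)} = - \frac{760}{3 \cdot 748} = \left(- \frac{760}{3}\right) \frac{1}{748} = - \frac{190}{561}$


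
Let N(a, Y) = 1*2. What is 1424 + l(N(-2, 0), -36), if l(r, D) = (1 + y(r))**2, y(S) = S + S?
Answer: 1449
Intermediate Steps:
N(a, Y) = 2
y(S) = 2*S
l(r, D) = (1 + 2*r)**2
1424 + l(N(-2, 0), -36) = 1424 + (1 + 2*2)**2 = 1424 + (1 + 4)**2 = 1424 + 5**2 = 1424 + 25 = 1449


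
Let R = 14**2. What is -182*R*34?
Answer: -1212848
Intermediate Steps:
R = 196
-182*R*34 = -182*196*34 = -35672*34 = -1212848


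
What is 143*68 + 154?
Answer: 9878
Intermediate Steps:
143*68 + 154 = 9724 + 154 = 9878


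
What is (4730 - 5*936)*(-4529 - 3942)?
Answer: -423550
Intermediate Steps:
(4730 - 5*936)*(-4529 - 3942) = (4730 - 4680)*(-8471) = 50*(-8471) = -423550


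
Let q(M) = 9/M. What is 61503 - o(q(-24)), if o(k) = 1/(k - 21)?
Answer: 10517021/171 ≈ 61503.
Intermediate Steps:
o(k) = 1/(-21 + k)
61503 - o(q(-24)) = 61503 - 1/(-21 + 9/(-24)) = 61503 - 1/(-21 + 9*(-1/24)) = 61503 - 1/(-21 - 3/8) = 61503 - 1/(-171/8) = 61503 - 1*(-8/171) = 61503 + 8/171 = 10517021/171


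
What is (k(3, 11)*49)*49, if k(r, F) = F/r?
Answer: 26411/3 ≈ 8803.7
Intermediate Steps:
(k(3, 11)*49)*49 = ((11/3)*49)*49 = (539/3)*49 = 26411/3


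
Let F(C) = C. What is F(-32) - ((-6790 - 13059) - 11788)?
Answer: 31605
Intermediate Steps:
F(-32) - ((-6790 - 13059) - 11788) = -32 - ((-6790 - 13059) - 11788) = -32 - (-19849 - 11788) = -32 - 1*(-31637) = -32 + 31637 = 31605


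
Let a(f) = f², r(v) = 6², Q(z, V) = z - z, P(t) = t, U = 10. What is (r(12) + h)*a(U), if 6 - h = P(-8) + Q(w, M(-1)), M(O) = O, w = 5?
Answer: 5000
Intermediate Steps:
Q(z, V) = 0
r(v) = 36
h = 14 (h = 6 - (-8 + 0) = 6 - 1*(-8) = 6 + 8 = 14)
(r(12) + h)*a(U) = (36 + 14)*10² = 50*100 = 5000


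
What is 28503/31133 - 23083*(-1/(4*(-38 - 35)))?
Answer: -710320163/9090836 ≈ -78.136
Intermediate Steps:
28503/31133 - 23083*(-1/(4*(-38 - 35))) = 28503*(1/31133) - 23083/((-73*(-4))) = 28503/31133 - 23083/292 = -710320163/9090836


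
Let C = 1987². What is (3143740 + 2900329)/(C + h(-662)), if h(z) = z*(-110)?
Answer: 6044069/4020989 ≈ 1.5031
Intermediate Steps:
h(z) = -110*z
C = 3948169
(3143740 + 2900329)/(C + h(-662)) = (3143740 + 2900329)/(3948169 - 110*(-662)) = 6044069/(3948169 + 72820) = 6044069/4020989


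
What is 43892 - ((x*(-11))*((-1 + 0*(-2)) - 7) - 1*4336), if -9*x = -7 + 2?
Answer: 433612/9 ≈ 48179.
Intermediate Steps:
x = 5/9 (x = -(-7 + 2)/9 = -⅑*(-5) = 5/9 ≈ 0.55556)
43892 - ((x*(-11))*((-1 + 0*(-2)) - 7) - 1*4336) = 43892 - (((5/9)*(-11))*((-1 + 0*(-2)) - 7) - 1*4336) = 43892 - (-55*((-1 + 0) - 7)/9 - 4336) = 43892 - (-55*(-1 - 7)/9 - 4336) = 43892 - (-55/9*(-8) - 4336) = 43892 - (440/9 - 4336) = 43892 - 1*(-38584/9) = 43892 + 38584/9 = 433612/9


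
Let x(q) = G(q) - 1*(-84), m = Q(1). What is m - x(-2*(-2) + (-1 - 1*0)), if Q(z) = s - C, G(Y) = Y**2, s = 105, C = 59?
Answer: -47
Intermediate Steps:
Q(z) = 46 (Q(z) = 105 - 1*59 = 105 - 59 = 46)
m = 46
x(q) = 84 + q**2 (x(q) = q**2 - 1*(-84) = q**2 + 84 = 84 + q**2)
m - x(-2*(-2) + (-1 - 1*0)) = 46 - (84 + (-2*(-2) + (-1 - 1*0))**2) = 46 - (84 + (4 + (-1 + 0))**2) = 46 - (84 + (4 - 1)**2) = 46 - (84 + 3**2) = 46 - (84 + 9) = 46 - 1*93 = 46 - 93 = -47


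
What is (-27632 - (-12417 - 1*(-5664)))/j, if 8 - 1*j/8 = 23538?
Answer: 20879/188240 ≈ 0.11092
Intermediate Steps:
j = -188240 (j = 64 - 8*23538 = 64 - 188304 = -188240)
(-27632 - (-12417 - 1*(-5664)))/j = (-27632 - (-12417 - 1*(-5664)))/(-188240) = (-27632 - (-12417 + 5664))*(-1/188240) = (-27632 - 1*(-6753))*(-1/188240) = (-27632 + 6753)*(-1/188240) = -20879*(-1/188240) = 20879/188240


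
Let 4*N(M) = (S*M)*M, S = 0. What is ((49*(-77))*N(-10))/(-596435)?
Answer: 0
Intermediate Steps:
N(M) = 0 (N(M) = ((0*M)*M)/4 = (0*M)/4 = (¼)*0 = 0)
((49*(-77))*N(-10))/(-596435) = ((49*(-77))*0)/(-596435) = -3773*0*(-1/596435) = 0*(-1/596435) = 0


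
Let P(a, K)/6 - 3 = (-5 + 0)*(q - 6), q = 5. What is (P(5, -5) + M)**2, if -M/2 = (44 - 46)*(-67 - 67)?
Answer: 238144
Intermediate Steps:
M = -536 (M = -2*(44 - 46)*(-67 - 67) = -(-4)*(-134) = -2*268 = -536)
P(a, K) = 48 (P(a, K) = 18 + 6*((-5 + 0)*(5 - 6)) = 18 + 6*(-5*(-1)) = 18 + 6*5 = 18 + 30 = 48)
(P(5, -5) + M)**2 = (48 - 536)**2 = (-488)**2 = 238144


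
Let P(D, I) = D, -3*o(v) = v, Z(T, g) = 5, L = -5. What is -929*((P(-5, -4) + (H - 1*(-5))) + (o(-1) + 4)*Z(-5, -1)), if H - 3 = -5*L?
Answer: -138421/3 ≈ -46140.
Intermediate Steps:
o(v) = -v/3
H = 28 (H = 3 - 5*(-5) = 3 + 25 = 28)
-929*((P(-5, -4) + (H - 1*(-5))) + (o(-1) + 4)*Z(-5, -1)) = -929*((-5 + (28 - 1*(-5))) + (-1/3*(-1) + 4)*5) = -929*((-5 + (28 + 5)) + (1/3 + 4)*5) = -929*((-5 + 33) + (13/3)*5) = -929*(28 + 65/3) = -929*149/3 = -138421/3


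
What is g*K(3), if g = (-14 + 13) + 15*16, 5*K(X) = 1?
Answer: 239/5 ≈ 47.800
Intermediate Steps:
K(X) = ⅕ (K(X) = (⅕)*1 = ⅕)
g = 239 (g = -1 + 240 = 239)
g*K(3) = 239*(⅕) = 239/5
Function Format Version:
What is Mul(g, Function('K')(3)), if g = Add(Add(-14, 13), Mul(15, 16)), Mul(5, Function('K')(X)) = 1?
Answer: Rational(239, 5) ≈ 47.800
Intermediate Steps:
Function('K')(X) = Rational(1, 5) (Function('K')(X) = Mul(Rational(1, 5), 1) = Rational(1, 5))
g = 239 (g = Add(-1, 240) = 239)
Mul(g, Function('K')(3)) = Mul(239, Rational(1, 5)) = Rational(239, 5)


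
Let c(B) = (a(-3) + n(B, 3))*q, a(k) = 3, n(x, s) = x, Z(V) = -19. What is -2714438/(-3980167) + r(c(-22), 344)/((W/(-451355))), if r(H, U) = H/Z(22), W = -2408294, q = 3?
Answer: 11926569577627/9585412305098 ≈ 1.2442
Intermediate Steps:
c(B) = 9 + 3*B (c(B) = (3 + B)*3 = 9 + 3*B)
r(H, U) = -H/19 (r(H, U) = H/(-19) = H*(-1/19) = -H/19)
-2714438/(-3980167) + r(c(-22), 344)/((W/(-451355))) = -2714438/(-3980167) + (-(9 + 3*(-22))/19)/((-2408294/(-451355))) = -2714438*(-1/3980167) + (-(9 - 66)/19)/((-2408294*(-1/451355))) = 2714438/3980167 + (-1/19*(-57))/(2408294/451355) = 2714438/3980167 + 3*(451355/2408294) = 2714438/3980167 + 1354065/2408294 = 11926569577627/9585412305098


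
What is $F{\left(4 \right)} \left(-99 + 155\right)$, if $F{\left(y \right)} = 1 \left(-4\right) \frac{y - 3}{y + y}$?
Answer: $-28$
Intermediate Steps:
$F{\left(y \right)} = - \frac{2 \left(-3 + y\right)}{y}$ ($F{\left(y \right)} = - 4 \frac{-3 + y}{2 y} = - \frac{2 \left(-3 + y\right)}{y}$)
$F{\left(4 \right)} \left(-99 + 155\right) = \left(-2 + \frac{6}{4}\right) \left(-99 + 155\right) = \left(-2 + 6 \cdot \frac{1}{4}\right) 56 = \left(-2 + \frac{3}{2}\right) 56 = \left(- \frac{1}{2}\right) 56 = -28$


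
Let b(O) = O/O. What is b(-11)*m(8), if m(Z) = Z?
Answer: 8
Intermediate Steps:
b(O) = 1
b(-11)*m(8) = 1*8 = 8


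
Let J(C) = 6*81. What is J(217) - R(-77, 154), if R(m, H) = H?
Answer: 332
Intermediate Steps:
J(C) = 486
J(217) - R(-77, 154) = 486 - 1*154 = 486 - 154 = 332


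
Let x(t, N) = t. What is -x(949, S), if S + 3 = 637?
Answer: -949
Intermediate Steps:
S = 634 (S = -3 + 637 = 634)
-x(949, S) = -1*949 = -949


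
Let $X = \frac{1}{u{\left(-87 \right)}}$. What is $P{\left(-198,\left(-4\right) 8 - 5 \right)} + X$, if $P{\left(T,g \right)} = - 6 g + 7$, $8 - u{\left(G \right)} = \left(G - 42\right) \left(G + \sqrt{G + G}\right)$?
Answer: $\frac{29465821596}{128671759} - \frac{129 i \sqrt{174}}{128671759} \approx 229.0 - 1.3225 \cdot 10^{-5} i$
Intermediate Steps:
$u{\left(G \right)} = 8 - \left(-42 + G\right) \left(G + \sqrt{2} \sqrt{G}\right)$ ($u{\left(G \right)} = 8 - \left(G - 42\right) \left(G + \sqrt{G + G}\right) = 8 - \left(-42 + G\right) \left(G + \sqrt{2 G}\right) = 8 - \left(-42 + G\right) \left(G + \sqrt{2} \sqrt{G}\right)$)
$X = \frac{1}{-11215 + 129 i \sqrt{174}}$ ($X = \frac{1}{8 - \left(-87\right)^{2} + 42 \left(-87\right) - \sqrt{2} \left(-87\right)^{\frac{3}{2}} + 42 \sqrt{2} \sqrt{-87}} = \frac{1}{8 - 7569 - 3654 - \sqrt{2} \left(- 87 i \sqrt{87}\right) + 42 \sqrt{2} i \sqrt{87}} = \frac{1}{8 - 7569 - 3654 + 87 i \sqrt{174} + 42 i \sqrt{174}} = \frac{1}{-11215 + 129 i \sqrt{174}} \approx -8.716 \cdot 10^{-5} - 1.3225 \cdot 10^{-5} i$)
$P{\left(T,g \right)} = 7 - 6 g$
$P{\left(-198,\left(-4\right) 8 - 5 \right)} + X = \left(7 - 6 \left(\left(-4\right) 8 - 5\right)\right) - \left(\frac{11215}{128671759} + \frac{129 i \sqrt{174}}{128671759}\right) = \left(7 - 6 \left(-32 - 5\right)\right) - \left(\frac{11215}{128671759} + \frac{129 i \sqrt{174}}{128671759}\right) = \left(7 - -222\right) - \left(\frac{11215}{128671759} + \frac{129 i \sqrt{174}}{128671759}\right) = \left(7 + 222\right) - \left(\frac{11215}{128671759} + \frac{129 i \sqrt{174}}{128671759}\right) = 229 - \left(\frac{11215}{128671759} + \frac{129 i \sqrt{174}}{128671759}\right) = \frac{29465821596}{128671759} - \frac{129 i \sqrt{174}}{128671759}$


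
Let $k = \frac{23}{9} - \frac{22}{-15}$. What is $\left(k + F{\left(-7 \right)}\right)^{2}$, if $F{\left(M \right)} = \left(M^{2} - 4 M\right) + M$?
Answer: $\frac{11095561}{2025} \approx 5479.3$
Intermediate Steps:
$F{\left(M \right)} = M^{2} - 3 M$
$k = \frac{181}{45}$ ($k = 23 \cdot \frac{1}{9} - - \frac{22}{15} = \frac{23}{9} + \frac{22}{15} = \frac{181}{45} \approx 4.0222$)
$\left(k + F{\left(-7 \right)}\right)^{2} = \left(\frac{181}{45} - 7 \left(-3 - 7\right)\right)^{2} = \left(\frac{181}{45} - -70\right)^{2} = \left(\frac{181}{45} + 70\right)^{2} = \left(\frac{3331}{45}\right)^{2} = \frac{11095561}{2025}$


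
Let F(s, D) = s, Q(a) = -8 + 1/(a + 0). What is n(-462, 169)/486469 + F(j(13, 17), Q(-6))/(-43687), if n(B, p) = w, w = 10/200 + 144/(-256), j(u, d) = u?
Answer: -507718927/1700189696240 ≈ -0.00029862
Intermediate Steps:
Q(a) = -8 + 1/a
w = -41/80 (w = 10*(1/200) + 144*(-1/256) = 1/20 - 9/16 = -41/80 ≈ -0.51250)
n(B, p) = -41/80
n(-462, 169)/486469 + F(j(13, 17), Q(-6))/(-43687) = -41/80/486469 + 13/(-43687) = -41/80*1/486469 + 13*(-1/43687) = -41/38917520 - 13/43687 = -507718927/1700189696240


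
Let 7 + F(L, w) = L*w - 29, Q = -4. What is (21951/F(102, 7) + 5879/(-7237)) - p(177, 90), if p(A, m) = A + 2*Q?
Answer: -224785503/1635562 ≈ -137.44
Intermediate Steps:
p(A, m) = -8 + A (p(A, m) = A + 2*(-4) = A - 8 = -8 + A)
F(L, w) = -36 + L*w (F(L, w) = -7 + (L*w - 29) = -7 + (-29 + L*w) = -36 + L*w)
(21951/F(102, 7) + 5879/(-7237)) - p(177, 90) = (21951/(-36 + 102*7) + 5879/(-7237)) - (-8 + 177) = (21951/(-36 + 714) + 5879*(-1/7237)) - 1*169 = (21951/678 - 5879/7237) - 169 = (21951*(1/678) - 5879/7237) - 169 = (7317/226 - 5879/7237) - 169 = 51624475/1635562 - 169 = -224785503/1635562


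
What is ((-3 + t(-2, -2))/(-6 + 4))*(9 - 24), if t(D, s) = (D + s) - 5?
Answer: -90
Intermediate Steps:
t(D, s) = -5 + D + s
((-3 + t(-2, -2))/(-6 + 4))*(9 - 24) = ((-3 + (-5 - 2 - 2))/(-6 + 4))*(9 - 24) = ((-3 - 9)/(-2))*(-15) = -12*(-1/2)*(-15) = 6*(-15) = -90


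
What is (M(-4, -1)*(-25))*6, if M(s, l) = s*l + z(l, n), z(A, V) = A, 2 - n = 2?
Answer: -450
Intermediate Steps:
n = 0 (n = 2 - 1*2 = 2 - 2 = 0)
M(s, l) = l + l*s (M(s, l) = s*l + l = l*s + l = l + l*s)
(M(-4, -1)*(-25))*6 = (-(1 - 4)*(-25))*6 = (-1*(-3)*(-25))*6 = (3*(-25))*6 = -75*6 = -450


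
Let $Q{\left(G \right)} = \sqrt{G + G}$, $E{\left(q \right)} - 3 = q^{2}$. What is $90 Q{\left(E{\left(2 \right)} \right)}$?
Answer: $90 \sqrt{14} \approx 336.75$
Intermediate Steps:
$E{\left(q \right)} = 3 + q^{2}$
$Q{\left(G \right)} = \sqrt{2} \sqrt{G}$ ($Q{\left(G \right)} = \sqrt{2 G} = \sqrt{2} \sqrt{G}$)
$90 Q{\left(E{\left(2 \right)} \right)} = 90 \sqrt{2} \sqrt{3 + 2^{2}} = 90 \sqrt{2} \sqrt{3 + 4} = 90 \sqrt{2} \sqrt{7} = 90 \sqrt{14}$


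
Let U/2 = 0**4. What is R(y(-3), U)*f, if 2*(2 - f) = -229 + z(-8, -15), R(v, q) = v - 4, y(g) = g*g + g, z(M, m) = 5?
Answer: 228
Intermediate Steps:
y(g) = g + g**2 (y(g) = g**2 + g = g + g**2)
U = 0 (U = 2*0**4 = 2*0 = 0)
R(v, q) = -4 + v
f = 114 (f = 2 - (-229 + 5)/2 = 2 - 1/2*(-224) = 2 + 112 = 114)
R(y(-3), U)*f = (-4 - 3*(1 - 3))*114 = (-4 - 3*(-2))*114 = (-4 + 6)*114 = 2*114 = 228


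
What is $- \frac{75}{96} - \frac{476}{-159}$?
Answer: $\frac{11257}{5088} \approx 2.2125$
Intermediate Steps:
$- \frac{75}{96} - \frac{476}{-159} = \left(-75\right) \frac{1}{96} - - \frac{476}{159} = - \frac{25}{32} + \frac{476}{159} = \frac{11257}{5088}$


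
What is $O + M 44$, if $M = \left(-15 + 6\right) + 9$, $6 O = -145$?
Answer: $- \frac{145}{6} \approx -24.167$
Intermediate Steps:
$O = - \frac{145}{6}$ ($O = \frac{1}{6} \left(-145\right) = - \frac{145}{6} \approx -24.167$)
$M = 0$ ($M = -9 + 9 = 0$)
$O + M 44 = - \frac{145}{6} + 0 \cdot 44 = - \frac{145}{6} + 0 = - \frac{145}{6}$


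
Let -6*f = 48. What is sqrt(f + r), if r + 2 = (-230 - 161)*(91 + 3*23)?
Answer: I*sqrt(62570) ≈ 250.14*I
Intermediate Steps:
f = -8 (f = -1/6*48 = -8)
r = -62562 (r = -2 + (-230 - 161)*(91 + 3*23) = -2 - 391*(91 + 69) = -2 - 391*160 = -2 - 62560 = -62562)
sqrt(f + r) = sqrt(-8 - 62562) = sqrt(-62570) = I*sqrt(62570)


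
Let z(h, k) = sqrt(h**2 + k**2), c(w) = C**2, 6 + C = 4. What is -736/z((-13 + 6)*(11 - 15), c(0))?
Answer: -92*sqrt(2)/5 ≈ -26.022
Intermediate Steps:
C = -2 (C = -6 + 4 = -2)
c(w) = 4 (c(w) = (-2)**2 = 4)
-736/z((-13 + 6)*(11 - 15), c(0)) = -736/sqrt(((-13 + 6)*(11 - 15))**2 + 4**2) = -736/sqrt((-7*(-4))**2 + 16) = -736/sqrt(28**2 + 16) = -736/sqrt(784 + 16) = -736*sqrt(2)/40 = -92*sqrt(2)/5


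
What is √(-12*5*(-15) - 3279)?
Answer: I*√2379 ≈ 48.775*I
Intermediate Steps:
√(-12*5*(-15) - 3279) = √(-60*(-15) - 3279) = √(900 - 3279) = √(-2379) = I*√2379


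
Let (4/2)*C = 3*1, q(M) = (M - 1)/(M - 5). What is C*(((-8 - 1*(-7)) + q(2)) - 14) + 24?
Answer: 1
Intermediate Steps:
q(M) = (-1 + M)/(-5 + M)
C = 3/2 (C = (3*1)/2 = (½)*3 = 3/2 ≈ 1.5000)
C*(((-8 - 1*(-7)) + q(2)) - 14) + 24 = 3*(((-8 - 1*(-7)) + (-1 + 2)/(-5 + 2)) - 14)/2 + 24 = 3*(((-8 + 7) + 1/(-3)) - 14)/2 + 24 = 3*((-1 - ⅓*1) - 14)/2 + 24 = 3*((-1 - ⅓) - 14)/2 + 24 = 3*(-4/3 - 14)/2 + 24 = (3/2)*(-46/3) + 24 = -23 + 24 = 1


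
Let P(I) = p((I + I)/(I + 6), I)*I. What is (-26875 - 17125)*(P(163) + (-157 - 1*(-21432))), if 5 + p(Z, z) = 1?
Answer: -907412000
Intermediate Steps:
p(Z, z) = -4 (p(Z, z) = -5 + 1 = -4)
P(I) = -4*I
(-26875 - 17125)*(P(163) + (-157 - 1*(-21432))) = (-26875 - 17125)*(-4*163 + (-157 - 1*(-21432))) = -44000*(-652 + (-157 + 21432)) = -44000*(-652 + 21275) = -44000*20623 = -907412000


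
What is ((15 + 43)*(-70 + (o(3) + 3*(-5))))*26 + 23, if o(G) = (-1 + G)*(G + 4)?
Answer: -107045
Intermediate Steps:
o(G) = (-1 + G)*(4 + G)
((15 + 43)*(-70 + (o(3) + 3*(-5))))*26 + 23 = ((15 + 43)*(-70 + ((-4 + 3² + 3*3) + 3*(-5))))*26 + 23 = (58*(-70 + ((-4 + 9 + 9) - 15)))*26 + 23 = (58*(-70 + (14 - 15)))*26 + 23 = (58*(-70 - 1))*26 + 23 = (58*(-71))*26 + 23 = -4118*26 + 23 = -107068 + 23 = -107045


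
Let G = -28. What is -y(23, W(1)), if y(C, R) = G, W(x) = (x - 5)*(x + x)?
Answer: 28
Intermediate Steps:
W(x) = 2*x*(-5 + x) (W(x) = (-5 + x)*(2*x) = 2*x*(-5 + x))
y(C, R) = -28
-y(23, W(1)) = -1*(-28) = 28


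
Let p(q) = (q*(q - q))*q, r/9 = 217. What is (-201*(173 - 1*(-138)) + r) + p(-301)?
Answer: -60558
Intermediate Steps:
r = 1953 (r = 9*217 = 1953)
p(q) = 0 (p(q) = (q*0)*q = 0*q = 0)
(-201*(173 - 1*(-138)) + r) + p(-301) = (-201*(173 - 1*(-138)) + 1953) + 0 = (-201*(173 + 138) + 1953) + 0 = (-201*311 + 1953) + 0 = (-62511 + 1953) + 0 = -60558 + 0 = -60558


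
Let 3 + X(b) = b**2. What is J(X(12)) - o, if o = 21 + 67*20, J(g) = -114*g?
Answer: -17435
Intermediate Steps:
X(b) = -3 + b**2
o = 1361 (o = 21 + 1340 = 1361)
J(X(12)) - o = -114*(-3 + 12**2) - 1*1361 = -114*(-3 + 144) - 1361 = -114*141 - 1361 = -16074 - 1361 = -17435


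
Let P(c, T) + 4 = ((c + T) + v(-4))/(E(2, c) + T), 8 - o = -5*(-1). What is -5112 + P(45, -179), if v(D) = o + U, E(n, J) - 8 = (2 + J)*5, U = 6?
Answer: -327549/64 ≈ -5118.0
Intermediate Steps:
o = 3 (o = 8 - (-5)*(-1) = 8 - 1*5 = 8 - 5 = 3)
E(n, J) = 18 + 5*J (E(n, J) = 8 + (2 + J)*5 = 8 + (10 + 5*J) = 18 + 5*J)
v(D) = 9 (v(D) = 3 + 6 = 9)
P(c, T) = -4 + (9 + T + c)/(18 + T + 5*c) (P(c, T) = -4 + ((c + T) + 9)/((18 + 5*c) + T) = -4 + ((T + c) + 9)/(18 + T + 5*c) = -4 + (9 + T + c)/(18 + T + 5*c))
-5112 + P(45, -179) = -5112 + (-63 - 19*45 - 3*(-179))/(18 - 179 + 5*45) = -5112 + (-63 - 855 + 537)/(18 - 179 + 225) = -5112 - 381/64 = -327549/64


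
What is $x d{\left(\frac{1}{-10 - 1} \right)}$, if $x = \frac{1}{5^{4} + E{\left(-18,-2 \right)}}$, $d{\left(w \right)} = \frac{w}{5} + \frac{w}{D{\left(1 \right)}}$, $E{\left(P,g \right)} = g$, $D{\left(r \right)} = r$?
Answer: $- \frac{6}{34265} \approx -0.00017511$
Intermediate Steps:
$d{\left(w \right)} = \frac{6 w}{5}$ ($d{\left(w \right)} = \frac{w}{5} + \frac{w}{1} = w \frac{1}{5} + w 1 = \frac{w}{5} + w = \frac{6 w}{5}$)
$x = \frac{1}{623}$ ($x = \frac{1}{5^{4} - 2} = \frac{1}{625 - 2} = \frac{1}{623} \approx 0.0016051$)
$x d{\left(\frac{1}{-10 - 1} \right)} = \frac{\frac{6}{5} \frac{1}{-10 - 1}}{623} = \frac{\frac{6}{5} \frac{1}{-11}}{623} = \frac{\frac{6}{5} \left(- \frac{1}{11}\right)}{623} = \frac{1}{623} \left(- \frac{6}{55}\right) = - \frac{6}{34265}$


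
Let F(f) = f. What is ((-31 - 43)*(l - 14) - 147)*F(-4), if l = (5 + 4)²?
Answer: 20420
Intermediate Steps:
l = 81 (l = 9² = 81)
((-31 - 43)*(l - 14) - 147)*F(-4) = ((-31 - 43)*(81 - 14) - 147)*(-4) = (-74*67 - 147)*(-4) = (-4958 - 147)*(-4) = -5105*(-4) = 20420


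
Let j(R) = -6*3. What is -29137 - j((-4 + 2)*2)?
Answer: -29119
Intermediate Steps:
j(R) = -18
-29137 - j((-4 + 2)*2) = -29137 - 1*(-18) = -29137 + 18 = -29119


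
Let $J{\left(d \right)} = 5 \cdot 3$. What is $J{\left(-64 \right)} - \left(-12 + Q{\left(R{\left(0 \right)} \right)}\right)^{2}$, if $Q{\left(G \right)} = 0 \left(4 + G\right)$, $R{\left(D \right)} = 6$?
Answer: $-129$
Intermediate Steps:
$Q{\left(G \right)} = 0$
$J{\left(d \right)} = 15$
$J{\left(-64 \right)} - \left(-12 + Q{\left(R{\left(0 \right)} \right)}\right)^{2} = 15 - \left(-12 + 0\right)^{2} = 15 - \left(-12\right)^{2} = 15 - 144 = -129$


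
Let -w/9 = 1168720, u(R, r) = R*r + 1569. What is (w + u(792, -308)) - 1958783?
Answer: -12719630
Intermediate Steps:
u(R, r) = 1569 + R*r
w = -10518480 (w = -9*1168720 = -10518480)
(w + u(792, -308)) - 1958783 = (-10518480 + (1569 + 792*(-308))) - 1958783 = (-10518480 + (1569 - 243936)) - 1958783 = (-10518480 - 242367) - 1958783 = -10760847 - 1958783 = -12719630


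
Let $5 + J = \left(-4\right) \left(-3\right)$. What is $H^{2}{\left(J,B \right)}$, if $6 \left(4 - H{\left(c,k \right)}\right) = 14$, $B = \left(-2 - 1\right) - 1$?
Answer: $\frac{25}{9} \approx 2.7778$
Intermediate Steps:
$B = -4$ ($B = -3 - 1 = -4$)
$J = 7$ ($J = -5 - -12 = -5 + 12 = 7$)
$H{\left(c,k \right)} = \frac{5}{3}$ ($H{\left(c,k \right)} = 4 - \frac{7}{3} = \frac{5}{3}$)
$H^{2}{\left(J,B \right)} = \left(\frac{5}{3}\right)^{2} = \frac{25}{9}$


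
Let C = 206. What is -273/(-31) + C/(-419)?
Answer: 108001/12989 ≈ 8.3148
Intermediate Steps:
-273/(-31) + C/(-419) = -273/(-31) + 206/(-419) = -273*(-1/31) + 206*(-1/419) = 273/31 - 206/419 = 108001/12989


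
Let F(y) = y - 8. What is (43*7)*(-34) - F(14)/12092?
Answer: -61874767/6046 ≈ -10234.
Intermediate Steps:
F(y) = -8 + y
(43*7)*(-34) - F(14)/12092 = (43*7)*(-34) - (-8 + 14)/12092 = 301*(-34) - 6/12092 = -10234 - 1*3/6046 = -10234 - 3/6046 = -61874767/6046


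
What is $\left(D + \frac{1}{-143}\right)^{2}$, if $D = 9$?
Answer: $\frac{1653796}{20449} \approx 80.874$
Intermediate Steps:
$\left(D + \frac{1}{-143}\right)^{2} = \left(9 + \frac{1}{-143}\right)^{2} = \left(9 - \frac{1}{143}\right)^{2} = \left(\frac{1286}{143}\right)^{2} = \frac{1653796}{20449}$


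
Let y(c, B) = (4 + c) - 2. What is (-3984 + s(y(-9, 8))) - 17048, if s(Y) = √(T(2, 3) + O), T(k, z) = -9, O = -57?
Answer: -21032 + I*√66 ≈ -21032.0 + 8.124*I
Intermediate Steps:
y(c, B) = 2 + c
s(Y) = I*√66 (s(Y) = √(-9 - 57) = √(-66) = I*√66)
(-3984 + s(y(-9, 8))) - 17048 = (-3984 + I*√66) - 17048 = -21032 + I*√66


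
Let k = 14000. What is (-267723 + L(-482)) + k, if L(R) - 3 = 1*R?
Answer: -254202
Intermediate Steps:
L(R) = 3 + R (L(R) = 3 + 1*R = 3 + R)
(-267723 + L(-482)) + k = (-267723 + (3 - 482)) + 14000 = (-267723 - 479) + 14000 = -268202 + 14000 = -254202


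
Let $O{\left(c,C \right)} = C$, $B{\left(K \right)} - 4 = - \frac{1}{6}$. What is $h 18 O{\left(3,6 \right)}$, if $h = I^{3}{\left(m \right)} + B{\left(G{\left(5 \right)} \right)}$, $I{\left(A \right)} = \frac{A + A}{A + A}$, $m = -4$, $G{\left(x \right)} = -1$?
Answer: $522$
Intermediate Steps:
$B{\left(K \right)} = \frac{23}{6}$ ($B{\left(K \right)} = 4 - \frac{1}{6} = \frac{23}{6}$)
$I{\left(A \right)} = 1$ ($I{\left(A \right)} = \frac{2 A}{2 A} = 2 A \frac{1}{2 A} = 1$)
$h = \frac{29}{6}$ ($h = 1^{3} + \frac{23}{6} = 1 + \frac{23}{6} = \frac{29}{6} \approx 4.8333$)
$h 18 O{\left(3,6 \right)} = \frac{29}{6} \cdot 18 \cdot 6 = 87 \cdot 6 = 522$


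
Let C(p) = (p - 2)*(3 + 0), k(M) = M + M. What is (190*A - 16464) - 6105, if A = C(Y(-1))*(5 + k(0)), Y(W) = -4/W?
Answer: -16869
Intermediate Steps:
k(M) = 2*M
C(p) = -6 + 3*p (C(p) = (-2 + p)*3 = -6 + 3*p)
A = 30 (A = (-6 + 3*(-4/(-1)))*(5 + 2*0) = (-6 + 3*(-4*(-1)))*(5 + 0) = (-6 + 3*4)*5 = (-6 + 12)*5 = 6*5 = 30)
(190*A - 16464) - 6105 = (190*30 - 16464) - 6105 = (5700 - 16464) - 6105 = -10764 - 6105 = -16869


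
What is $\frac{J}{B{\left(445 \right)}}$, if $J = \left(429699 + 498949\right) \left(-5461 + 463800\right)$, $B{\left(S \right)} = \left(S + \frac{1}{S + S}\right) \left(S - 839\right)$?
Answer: $- \frac{189407840074040}{78022047} \approx -2.4276 \cdot 10^{6}$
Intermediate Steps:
$B{\left(S \right)} = \left(-839 + S\right) \left(S + \frac{1}{2 S}\right)$ ($B{\left(S \right)} = \left(S + \frac{1}{2 S}\right) \left(-839 + S\right) = \left(-839 + S\right) \left(S + \frac{1}{2 S}\right)$)
$J = 425635595672$ ($J = 928648 \cdot 458339 = 425635595672$)
$\frac{J}{B{\left(445 \right)}} = \frac{425635595672}{\frac{1}{2} + 445^{2} - 373355 - \frac{839}{2 \cdot 445}} = \frac{425635595672}{\frac{1}{2} + 198025 - 373355 - \frac{839}{890}} = \frac{425635595672}{- \frac{78022047}{445}} = 425635595672 \left(- \frac{445}{78022047}\right) = - \frac{189407840074040}{78022047}$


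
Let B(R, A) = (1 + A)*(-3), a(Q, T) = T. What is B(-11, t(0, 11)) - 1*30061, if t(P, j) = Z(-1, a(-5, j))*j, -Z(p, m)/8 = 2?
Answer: -29536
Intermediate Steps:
Z(p, m) = -16 (Z(p, m) = -8*2 = -16)
t(P, j) = -16*j
B(R, A) = -3 - 3*A
B(-11, t(0, 11)) - 1*30061 = (-3 - (-48)*11) - 1*30061 = (-3 - 3*(-176)) - 30061 = (-3 + 528) - 30061 = 525 - 30061 = -29536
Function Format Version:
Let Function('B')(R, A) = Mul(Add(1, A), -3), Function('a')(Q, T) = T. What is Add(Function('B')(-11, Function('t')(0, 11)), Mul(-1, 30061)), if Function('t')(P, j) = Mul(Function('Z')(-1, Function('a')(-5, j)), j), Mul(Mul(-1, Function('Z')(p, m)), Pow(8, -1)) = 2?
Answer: -29536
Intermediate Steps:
Function('Z')(p, m) = -16 (Function('Z')(p, m) = Mul(-8, 2) = -16)
Function('t')(P, j) = Mul(-16, j)
Function('B')(R, A) = Add(-3, Mul(-3, A))
Add(Function('B')(-11, Function('t')(0, 11)), Mul(-1, 30061)) = Add(Add(-3, Mul(-3, Mul(-16, 11))), Mul(-1, 30061)) = Add(Add(-3, Mul(-3, -176)), -30061) = Add(Add(-3, 528), -30061) = Add(525, -30061) = -29536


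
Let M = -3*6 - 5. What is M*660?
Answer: -15180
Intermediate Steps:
M = -23 (M = -18 - 5 = -23)
M*660 = -23*660 = -15180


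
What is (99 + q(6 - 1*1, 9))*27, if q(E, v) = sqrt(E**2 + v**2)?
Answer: 2673 + 27*sqrt(106) ≈ 2951.0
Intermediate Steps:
(99 + q(6 - 1*1, 9))*27 = (99 + sqrt((6 - 1*1)**2 + 9**2))*27 = (99 + sqrt((6 - 1)**2 + 81))*27 = (99 + sqrt(5**2 + 81))*27 = (99 + sqrt(25 + 81))*27 = (99 + sqrt(106))*27 = 2673 + 27*sqrt(106)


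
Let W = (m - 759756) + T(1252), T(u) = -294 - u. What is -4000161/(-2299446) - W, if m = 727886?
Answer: 25614095899/766482 ≈ 33418.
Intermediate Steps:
W = -33416 (W = (727886 - 759756) + (-294 - 1*1252) = -31870 + (-294 - 1252) = -31870 - 1546 = -33416)
-4000161/(-2299446) - W = -4000161/(-2299446) - 1*(-33416) = -4000161*(-1/2299446) + 33416 = 1333387/766482 + 33416 = 25614095899/766482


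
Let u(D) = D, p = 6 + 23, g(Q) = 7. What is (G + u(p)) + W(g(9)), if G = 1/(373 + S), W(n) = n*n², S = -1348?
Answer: 362699/975 ≈ 372.00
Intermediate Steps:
p = 29
W(n) = n³
G = -1/975 (G = 1/(373 - 1348) = 1/(-975) = -1/975 ≈ -0.0010256)
(G + u(p)) + W(g(9)) = (-1/975 + 29) + 7³ = 28274/975 + 343 = 362699/975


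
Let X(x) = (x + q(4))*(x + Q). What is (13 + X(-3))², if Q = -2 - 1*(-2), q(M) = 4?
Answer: 100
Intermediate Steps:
Q = 0 (Q = -2 + 2 = 0)
X(x) = x*(4 + x) (X(x) = (x + 4)*(x + 0) = (4 + x)*x = x*(4 + x))
(13 + X(-3))² = (13 - 3*(4 - 3))² = (13 - 3*1)² = (13 - 3)² = 10² = 100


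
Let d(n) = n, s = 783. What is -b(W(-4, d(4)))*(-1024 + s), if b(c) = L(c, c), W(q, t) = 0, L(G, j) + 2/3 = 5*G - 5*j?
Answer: -482/3 ≈ -160.67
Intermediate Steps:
L(G, j) = -⅔ - 5*j + 5*G (L(G, j) = -⅔ + (5*G - 5*j) = -⅔ + (-5*j + 5*G) = -⅔ - 5*j + 5*G)
b(c) = -⅔ (b(c) = -⅔ - 5*c + 5*c = -⅔)
-b(W(-4, d(4)))*(-1024 + s) = -(-2)*(-1024 + 783)/3 = -(-2)*(-241)/3 = -1*482/3 = -482/3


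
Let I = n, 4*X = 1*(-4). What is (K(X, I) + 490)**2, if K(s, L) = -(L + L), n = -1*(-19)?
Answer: 204304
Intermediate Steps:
X = -1 (X = (1*(-4))/4 = (1/4)*(-4) = -1)
n = 19
I = 19
K(s, L) = -2*L
(K(X, I) + 490)**2 = (-2*19 + 490)**2 = (-38 + 490)**2 = 452**2 = 204304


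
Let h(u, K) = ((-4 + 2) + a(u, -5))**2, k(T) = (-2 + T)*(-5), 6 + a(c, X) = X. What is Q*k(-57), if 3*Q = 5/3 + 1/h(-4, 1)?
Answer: 250160/1521 ≈ 164.47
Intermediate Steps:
a(c, X) = -6 + X
k(T) = 10 - 5*T
h(u, K) = 169 (h(u, K) = ((-4 + 2) + (-6 - 5))**2 = (-2 - 11)**2 = (-13)**2 = 169)
Q = 848/1521 (Q = (5/3 + 1/169)/3 = (1/3)*(848/507) = 848/1521 ≈ 0.55753)
Q*k(-57) = 848*(10 - 5*(-57))/1521 = 848*(10 + 285)/1521 = (848/1521)*295 = 250160/1521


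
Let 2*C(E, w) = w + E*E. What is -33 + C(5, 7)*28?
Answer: 415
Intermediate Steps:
C(E, w) = w/2 + E²/2 (C(E, w) = (w + E*E)/2 = (w + E²)/2 = w/2 + E²/2)
-33 + C(5, 7)*28 = -33 + ((½)*7 + (½)*5²)*28 = -33 + (7/2 + (½)*25)*28 = -33 + (7/2 + 25/2)*28 = -33 + 16*28 = -33 + 448 = 415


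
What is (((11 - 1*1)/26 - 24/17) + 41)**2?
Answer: 78039556/48841 ≈ 1597.8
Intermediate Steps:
(((11 - 1*1)/26 - 24/17) + 41)**2 = (((11 - 1)*(1/26) - 24*1/17) + 41)**2 = ((10*(1/26) - 24/17) + 41)**2 = ((5/13 - 24/17) + 41)**2 = (-227/221 + 41)**2 = (8834/221)**2 = 78039556/48841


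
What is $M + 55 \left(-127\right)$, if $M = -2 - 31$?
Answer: $-7018$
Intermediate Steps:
$M = -33$ ($M = -2 - 31 = -33$)
$M + 55 \left(-127\right) = -33 + 55 \left(-127\right) = -33 - 6985 = -7018$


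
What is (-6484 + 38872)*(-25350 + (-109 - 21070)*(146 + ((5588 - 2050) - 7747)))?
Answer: 2786175335676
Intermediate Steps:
(-6484 + 38872)*(-25350 + (-109 - 21070)*(146 + ((5588 - 2050) - 7747))) = 32388*(-25350 - 21179*(146 + (3538 - 7747))) = 32388*(-25350 - 21179*(146 - 4209)) = 32388*(-25350 - 21179*(-4063)) = 32388*(-25350 + 86050277) = 32388*86024927 = 2786175335676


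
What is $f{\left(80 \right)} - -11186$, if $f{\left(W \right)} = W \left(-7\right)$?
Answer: $10626$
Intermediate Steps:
$f{\left(W \right)} = - 7 W$
$f{\left(80 \right)} - -11186 = \left(-7\right) 80 - -11186 = -560 + 11186 = 10626$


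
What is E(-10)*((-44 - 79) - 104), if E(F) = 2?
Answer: -454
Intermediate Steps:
E(-10)*((-44 - 79) - 104) = 2*((-44 - 79) - 104) = 2*(-123 - 104) = 2*(-227) = -454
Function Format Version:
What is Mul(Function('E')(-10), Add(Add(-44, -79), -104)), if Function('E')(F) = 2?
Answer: -454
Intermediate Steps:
Mul(Function('E')(-10), Add(Add(-44, -79), -104)) = Mul(2, Add(Add(-44, -79), -104)) = Mul(2, Add(-123, -104)) = Mul(2, -227) = -454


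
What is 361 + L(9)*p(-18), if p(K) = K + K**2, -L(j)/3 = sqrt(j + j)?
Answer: 361 - 2754*sqrt(2) ≈ -3533.7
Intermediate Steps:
L(j) = -3*sqrt(2)*sqrt(j) (L(j) = -3*sqrt(j + j) = -3*sqrt(2)*sqrt(j))
361 + L(9)*p(-18) = 361 + (-3*sqrt(2)*sqrt(9))*(-18*(1 - 18)) = 361 + (-3*sqrt(2)*3)*(-18*(-17)) = 361 - 9*sqrt(2)*306 = 361 - 2754*sqrt(2)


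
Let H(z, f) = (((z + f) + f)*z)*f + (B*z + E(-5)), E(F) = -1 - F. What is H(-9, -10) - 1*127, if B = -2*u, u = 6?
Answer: -2625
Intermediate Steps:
B = -12 (B = -2*6 = -12)
H(z, f) = 4 - 12*z + f*z*(z + 2*f) (H(z, f) = (((z + f) + f)*z)*f + (-12*z + (-1 - 1*(-5))) = (((f + z) + f)*z)*f + (-12*z + (-1 + 5)) = ((z + 2*f)*z)*f + (-12*z + 4) = (z*(z + 2*f))*f + (4 - 12*z) = f*z*(z + 2*f) + (4 - 12*z) = 4 - 12*z + f*z*(z + 2*f))
H(-9, -10) - 1*127 = (4 - 12*(-9) - 10*(-9)² + 2*(-9)*(-10)²) - 1*127 = (4 + 108 - 10*81 + 2*(-9)*100) - 127 = (4 + 108 - 810 - 1800) - 127 = -2498 - 127 = -2625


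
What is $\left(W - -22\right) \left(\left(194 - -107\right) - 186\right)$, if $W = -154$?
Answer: $-15180$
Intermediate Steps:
$\left(W - -22\right) \left(\left(194 - -107\right) - 186\right) = \left(-154 - -22\right) \left(\left(194 - -107\right) - 186\right) = \left(-154 + 22\right) \left(\left(194 + 107\right) - 186\right) = - 132 \left(301 - 186\right) = \left(-132\right) 115 = -15180$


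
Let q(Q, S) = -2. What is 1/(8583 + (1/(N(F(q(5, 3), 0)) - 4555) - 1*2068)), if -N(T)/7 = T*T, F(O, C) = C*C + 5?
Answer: 4730/30815949 ≈ 0.00015349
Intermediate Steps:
F(O, C) = 5 + C**2 (F(O, C) = C**2 + 5 = 5 + C**2)
N(T) = -7*T**2 (N(T) = -7*T*T = -7*T**2)
1/(8583 + (1/(N(F(q(5, 3), 0)) - 4555) - 1*2068)) = 1/(8583 + (1/(-7*(5 + 0**2)**2 - 4555) - 1*2068)) = 1/(8583 + (1/(-7*(5 + 0)**2 - 4555) - 2068)) = 1/(8583 + (1/(-7*5**2 - 4555) - 2068)) = 1/(8583 + (1/(-7*25 - 4555) - 2068)) = 1/(8583 + (1/(-175 - 4555) - 2068)) = 1/(8583 + (1/(-4730) - 2068)) = 1/(8583 + (-1/4730 - 2068)) = 1/(8583 - 9781641/4730) = 1/(30815949/4730) = 4730/30815949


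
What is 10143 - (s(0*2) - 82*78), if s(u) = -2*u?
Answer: 16539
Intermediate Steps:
10143 - (s(0*2) - 82*78) = 10143 - (-0*2 - 82*78) = 10143 - (-2*0 - 6396) = 10143 - (0 - 6396) = 10143 - 1*(-6396) = 10143 + 6396 = 16539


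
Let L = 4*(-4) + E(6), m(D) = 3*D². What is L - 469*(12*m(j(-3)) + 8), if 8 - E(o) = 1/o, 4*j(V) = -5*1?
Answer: -361697/12 ≈ -30141.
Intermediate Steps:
j(V) = -5/4 (j(V) = (-5*1)/4 = (¼)*(-5) = -5/4)
E(o) = 8 - 1/o
L = -49/6 (L = 4*(-4) + (8 - 1/6) = -16 + (8 - 1*⅙) = -16 + (8 - ⅙) = -16 + 47/6 = -49/6 ≈ -8.1667)
L - 469*(12*m(j(-3)) + 8) = -49/6 - 469*(12*(3*(-5/4)²) + 8) = -49/6 - 469*(12*(3*(25/16)) + 8) = -49/6 - 469*(12*(75/16) + 8) = -49/6 - 469*(225/4 + 8) = -49/6 - 469*257/4 = -49/6 - 120533/4 = -361697/12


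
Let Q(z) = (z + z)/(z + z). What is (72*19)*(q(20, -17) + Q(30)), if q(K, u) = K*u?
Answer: -463752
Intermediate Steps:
Q(z) = 1 (Q(z) = (2*z)/((2*z)) = (2*z)*(1/(2*z)) = 1)
(72*19)*(q(20, -17) + Q(30)) = (72*19)*(20*(-17) + 1) = 1368*(-340 + 1) = 1368*(-339) = -463752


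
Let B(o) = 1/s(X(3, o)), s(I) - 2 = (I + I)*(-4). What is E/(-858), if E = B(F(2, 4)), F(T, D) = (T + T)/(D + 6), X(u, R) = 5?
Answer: 1/32604 ≈ 3.0671e-5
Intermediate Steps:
s(I) = 2 - 8*I (s(I) = 2 + (I + I)*(-4) = 2 + (2*I)*(-4) = 2 - 8*I)
F(T, D) = 2*T/(6 + D) (F(T, D) = (2*T)/(6 + D) = 2*T/(6 + D))
B(o) = -1/38 (B(o) = 1/(2 - 8*5) = 1/(2 - 40) = 1/(-38) = -1/38)
E = -1/38 ≈ -0.026316
E/(-858) = -1/38/(-858) = -1/38*(-1/858) = 1/32604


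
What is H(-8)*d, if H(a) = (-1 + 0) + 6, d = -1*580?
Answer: -2900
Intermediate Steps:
d = -580
H(a) = 5 (H(a) = -1 + 6 = 5)
H(-8)*d = 5*(-580) = -2900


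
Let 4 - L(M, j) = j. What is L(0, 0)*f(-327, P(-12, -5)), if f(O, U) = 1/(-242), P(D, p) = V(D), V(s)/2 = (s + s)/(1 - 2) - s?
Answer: -2/121 ≈ -0.016529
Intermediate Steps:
L(M, j) = 4 - j
V(s) = -6*s (V(s) = 2*((s + s)/(1 - 2) - s) = 2*((2*s)/(-1) - s) = 2*((2*s)*(-1) - s) = 2*(-2*s - s) = 2*(-3*s) = -6*s)
P(D, p) = -6*D
f(O, U) = -1/242
L(0, 0)*f(-327, P(-12, -5)) = (4 - 1*0)*(-1/242) = (4 + 0)*(-1/242) = 4*(-1/242) = -2/121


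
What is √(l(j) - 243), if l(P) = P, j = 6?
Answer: I*√237 ≈ 15.395*I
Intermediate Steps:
√(l(j) - 243) = √(6 - 243) = √(-237) = I*√237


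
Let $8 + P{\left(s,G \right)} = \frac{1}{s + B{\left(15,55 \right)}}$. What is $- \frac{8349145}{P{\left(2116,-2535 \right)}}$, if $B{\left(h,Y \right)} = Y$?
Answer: $\frac{2589427685}{2481} \approx 1.0437 \cdot 10^{6}$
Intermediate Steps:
$P{\left(s,G \right)} = -8 + \frac{1}{55 + s}$ ($P{\left(s,G \right)} = -8 + \frac{1}{s + 55} = -8 + \frac{1}{55 + s}$)
$- \frac{8349145}{P{\left(2116,-2535 \right)}} = - \frac{8349145}{\frac{1}{55 + 2116} \left(-439 - 16928\right)} = - \frac{8349145}{\frac{1}{2171} \left(-439 - 16928\right)} = - \frac{8349145}{\frac{1}{2171} \left(-17367\right)} = - \frac{8349145}{- \frac{17367}{2171}} = \left(-8349145\right) \left(- \frac{2171}{17367}\right) = \frac{2589427685}{2481}$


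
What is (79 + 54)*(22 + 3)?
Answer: 3325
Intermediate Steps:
(79 + 54)*(22 + 3) = 133*25 = 3325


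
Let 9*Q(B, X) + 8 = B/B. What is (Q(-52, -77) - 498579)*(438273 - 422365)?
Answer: -71382663944/9 ≈ -7.9314e+9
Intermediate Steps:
Q(B, X) = -7/9 (Q(B, X) = -8/9 + (B/B)/9 = -8/9 + (⅑)*1 = -8/9 + ⅑ = -7/9)
(Q(-52, -77) - 498579)*(438273 - 422365) = (-7/9 - 498579)*(438273 - 422365) = -4487218/9*15908 = -71382663944/9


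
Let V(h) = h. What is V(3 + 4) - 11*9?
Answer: -92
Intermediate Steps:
V(3 + 4) - 11*9 = (3 + 4) - 11*9 = 7 - 99 = -92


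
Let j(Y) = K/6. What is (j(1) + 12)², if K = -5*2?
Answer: 961/9 ≈ 106.78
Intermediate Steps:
K = -10
j(Y) = -5/3 (j(Y) = -10/6 = -10*⅙ = -5/3)
(j(1) + 12)² = (-5/3 + 12)² = (31/3)² = 961/9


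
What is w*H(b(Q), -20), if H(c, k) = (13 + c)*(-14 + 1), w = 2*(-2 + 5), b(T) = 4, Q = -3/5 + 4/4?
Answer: -1326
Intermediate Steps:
Q = ⅖ (Q = -3*⅕ + 4*(¼) = -⅗ + 1 = ⅖ ≈ 0.40000)
w = 6 (w = 2*3 = 6)
H(c, k) = -169 - 13*c (H(c, k) = (13 + c)*(-13) = -169 - 13*c)
w*H(b(Q), -20) = 6*(-169 - 13*4) = 6*(-169 - 52) = 6*(-221) = -1326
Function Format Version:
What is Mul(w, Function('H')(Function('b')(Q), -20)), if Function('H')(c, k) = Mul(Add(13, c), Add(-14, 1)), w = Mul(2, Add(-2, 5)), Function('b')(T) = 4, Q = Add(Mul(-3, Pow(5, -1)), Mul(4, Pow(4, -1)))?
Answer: -1326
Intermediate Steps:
Q = Rational(2, 5) (Q = Add(Mul(-3, Rational(1, 5)), Mul(4, Rational(1, 4))) = Add(Rational(-3, 5), 1) = Rational(2, 5) ≈ 0.40000)
w = 6 (w = Mul(2, 3) = 6)
Function('H')(c, k) = Add(-169, Mul(-13, c)) (Function('H')(c, k) = Mul(Add(13, c), -13) = Add(-169, Mul(-13, c)))
Mul(w, Function('H')(Function('b')(Q), -20)) = Mul(6, Add(-169, Mul(-13, 4))) = Mul(6, Add(-169, -52)) = Mul(6, -221) = -1326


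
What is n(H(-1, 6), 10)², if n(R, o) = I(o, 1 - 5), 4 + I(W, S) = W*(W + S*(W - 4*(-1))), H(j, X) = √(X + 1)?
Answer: 215296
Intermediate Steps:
H(j, X) = √(1 + X)
I(W, S) = -4 + W*(W + S*(4 + W)) (I(W, S) = -4 + W*(W + S*(W - 4*(-1))) = -4 + W*(W + S*(W + 4)) = -4 + W*(W + S*(4 + W)))
n(R, o) = -4 - 16*o - 3*o² (n(R, o) = -4 + o² + (1 - 5)*o² + 4*(1 - 5)*o = -4 + o² - 4*o² + 4*(-4)*o = -4 + o² - 4*o² - 16*o = -4 - 16*o - 3*o²)
n(H(-1, 6), 10)² = (-4 - 16*10 - 3*10²)² = (-4 - 160 - 3*100)² = (-4 - 160 - 300)² = (-464)² = 215296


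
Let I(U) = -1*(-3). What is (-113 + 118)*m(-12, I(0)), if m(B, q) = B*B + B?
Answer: 660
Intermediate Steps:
I(U) = 3
m(B, q) = B + B² (m(B, q) = B² + B = B + B²)
(-113 + 118)*m(-12, I(0)) = (-113 + 118)*(-12*(1 - 12)) = 5*(-12*(-11)) = 5*132 = 660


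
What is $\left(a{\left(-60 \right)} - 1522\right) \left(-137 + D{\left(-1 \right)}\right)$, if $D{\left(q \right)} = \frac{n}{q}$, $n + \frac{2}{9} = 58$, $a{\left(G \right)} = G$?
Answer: $\frac{2773246}{9} \approx 3.0814 \cdot 10^{5}$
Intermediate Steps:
$n = \frac{520}{9}$ ($n = - \frac{2}{9} + 58 = \frac{520}{9} \approx 57.778$)
$D{\left(q \right)} = \frac{520}{9 q}$
$\left(a{\left(-60 \right)} - 1522\right) \left(-137 + D{\left(-1 \right)}\right) = \left(-60 - 1522\right) \left(-137 + \frac{520}{9 \left(-1\right)}\right) = - 1582 \left(-137 + \frac{520}{9} \left(-1\right)\right) = - 1582 \left(-137 - \frac{520}{9}\right) = \left(-1582\right) \left(- \frac{1753}{9}\right) = \frac{2773246}{9}$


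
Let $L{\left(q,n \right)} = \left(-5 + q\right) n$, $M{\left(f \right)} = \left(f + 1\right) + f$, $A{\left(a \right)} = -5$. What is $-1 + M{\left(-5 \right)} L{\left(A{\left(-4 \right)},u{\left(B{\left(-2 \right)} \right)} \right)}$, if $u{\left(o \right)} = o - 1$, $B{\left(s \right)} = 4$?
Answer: $269$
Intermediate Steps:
$u{\left(o \right)} = -1 + o$
$M{\left(f \right)} = 1 + 2 f$ ($M{\left(f \right)} = \left(1 + f\right) + f = 1 + 2 f$)
$L{\left(q,n \right)} = n \left(-5 + q\right)$
$-1 + M{\left(-5 \right)} L{\left(A{\left(-4 \right)},u{\left(B{\left(-2 \right)} \right)} \right)} = -1 + \left(1 + 2 \left(-5\right)\right) \left(-1 + 4\right) \left(-5 - 5\right) = -1 + \left(1 - 10\right) 3 \left(-10\right) = -1 - -270 = -1 + 270 = 269$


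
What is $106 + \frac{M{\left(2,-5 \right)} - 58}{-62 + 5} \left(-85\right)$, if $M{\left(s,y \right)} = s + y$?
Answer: $\frac{857}{57} \approx 15.035$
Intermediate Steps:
$106 + \frac{M{\left(2,-5 \right)} - 58}{-62 + 5} \left(-85\right) = 106 + \frac{\left(2 - 5\right) - 58}{-62 + 5} \left(-85\right) = 106 + \frac{-3 - 58}{-57} \left(-85\right) = 106 + \left(-61\right) \left(- \frac{1}{57}\right) \left(-85\right) = 106 + \frac{61}{57} \left(-85\right) = 106 - \frac{5185}{57} = \frac{857}{57}$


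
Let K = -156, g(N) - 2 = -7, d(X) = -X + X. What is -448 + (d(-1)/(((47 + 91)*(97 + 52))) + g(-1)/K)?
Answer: -69883/156 ≈ -447.97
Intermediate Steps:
d(X) = 0
g(N) = -5 (g(N) = 2 - 7 = -5)
-448 + (d(-1)/(((47 + 91)*(97 + 52))) + g(-1)/K) = -448 + (0/(((47 + 91)*(97 + 52))) - 5/(-156)) = -448 + (0/((138*149)) - 5*(-1/156)) = -448 + (0/20562 + 5/156) = -448 + (0*(1/20562) + 5/156) = -448 + (0 + 5/156) = -448 + 5/156 = -69883/156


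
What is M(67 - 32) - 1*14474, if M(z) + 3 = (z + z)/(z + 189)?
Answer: -231627/16 ≈ -14477.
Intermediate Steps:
M(z) = -3 + 2*z/(189 + z) (M(z) = -3 + (z + z)/(z + 189) = -3 + (2*z)/(189 + z) = -3 + 2*z/(189 + z))
M(67 - 32) - 1*14474 = (-567 - (67 - 32))/(189 + (67 - 32)) - 1*14474 = (-567 - 1*35)/(189 + 35) - 14474 = (-567 - 35)/224 - 14474 = (1/224)*(-602) - 14474 = -43/16 - 14474 = -231627/16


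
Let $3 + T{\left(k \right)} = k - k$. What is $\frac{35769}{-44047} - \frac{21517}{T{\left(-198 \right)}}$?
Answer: $\frac{947651992}{132141} \approx 7171.5$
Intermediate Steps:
$T{\left(k \right)} = -3$ ($T{\left(k \right)} = -3 + \left(k - k\right) = -3 + 0 = -3$)
$\frac{35769}{-44047} - \frac{21517}{T{\left(-198 \right)}} = \frac{35769}{-44047} - \frac{21517}{-3} = 35769 \left(- \frac{1}{44047}\right) - - \frac{21517}{3} = - \frac{35769}{44047} + \frac{21517}{3} = \frac{947651992}{132141}$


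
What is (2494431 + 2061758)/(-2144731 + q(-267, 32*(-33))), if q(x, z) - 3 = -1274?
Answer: -4556189/2146002 ≈ -2.1231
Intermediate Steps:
q(x, z) = -1271 (q(x, z) = 3 - 1274 = -1271)
(2494431 + 2061758)/(-2144731 + q(-267, 32*(-33))) = (2494431 + 2061758)/(-2144731 - 1271) = 4556189/(-2146002) = 4556189*(-1/2146002) = -4556189/2146002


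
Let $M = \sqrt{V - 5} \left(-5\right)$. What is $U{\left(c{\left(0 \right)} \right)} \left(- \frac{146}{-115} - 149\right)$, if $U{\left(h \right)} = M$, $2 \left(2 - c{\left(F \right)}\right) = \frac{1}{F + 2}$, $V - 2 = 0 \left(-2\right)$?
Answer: $\frac{16989 i \sqrt{3}}{23} \approx 1279.4 i$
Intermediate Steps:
$V = 2$ ($V = 2 + 0 \left(-2\right) = 2 + 0 = 2$)
$c{\left(F \right)} = 2 - \frac{1}{2 \left(2 + F\right)}$ ($c{\left(F \right)} = 2 - \frac{1}{2 \left(F + 2\right)} = 2 - \frac{1}{2 \left(2 + F\right)}$)
$M = - 5 i \sqrt{3}$ ($M = \sqrt{2 - 5} \left(-5\right) = \sqrt{-3} \left(-5\right) = i \sqrt{3} \left(-5\right) = - 5 i \sqrt{3} \approx - 8.6602 i$)
$U{\left(h \right)} = - 5 i \sqrt{3}$
$U{\left(c{\left(0 \right)} \right)} \left(- \frac{146}{-115} - 149\right) = - 5 i \sqrt{3} \left(- \frac{146}{-115} - 149\right) = - 5 i \sqrt{3} \left(\left(-146\right) \left(- \frac{1}{115}\right) - 149\right) = - 5 i \sqrt{3} \left(\frac{146}{115} - 149\right) = - 5 i \sqrt{3} \left(- \frac{16989}{115}\right) = \frac{16989 i \sqrt{3}}{23}$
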